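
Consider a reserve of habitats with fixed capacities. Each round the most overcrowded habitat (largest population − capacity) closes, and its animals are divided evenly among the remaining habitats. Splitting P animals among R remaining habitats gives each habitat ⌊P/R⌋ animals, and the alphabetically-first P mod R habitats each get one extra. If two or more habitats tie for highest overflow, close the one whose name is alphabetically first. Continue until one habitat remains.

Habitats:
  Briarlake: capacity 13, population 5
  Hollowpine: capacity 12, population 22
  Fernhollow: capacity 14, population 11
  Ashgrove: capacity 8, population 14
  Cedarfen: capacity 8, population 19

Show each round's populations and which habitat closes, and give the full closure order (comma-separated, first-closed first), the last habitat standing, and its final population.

Round 1: Ashgrove=14 Briarlake=5 Cedarfen=19 Fernhollow=11 Hollowpine=22 → close Cedarfen (overflow 11)
  19÷4 = 4 each, +1 to first 3
Round 2: Ashgrove=19 Briarlake=10 Fernhollow=16 Hollowpine=26 → close Hollowpine (overflow 14)
  26÷3 = 8 each, +1 to first 2
Round 3: Ashgrove=28 Briarlake=19 Fernhollow=24 → close Ashgrove (overflow 20)
  28÷2 = 14 each, +1 to first 0
Round 4: Briarlake=33 Fernhollow=38 → close Fernhollow (overflow 24)
  38÷1 = 38 each, +1 to first 0

Closure order: Cedarfen, Hollowpine, Ashgrove, Fernhollow
Last habitat: Briarlake with 71 animals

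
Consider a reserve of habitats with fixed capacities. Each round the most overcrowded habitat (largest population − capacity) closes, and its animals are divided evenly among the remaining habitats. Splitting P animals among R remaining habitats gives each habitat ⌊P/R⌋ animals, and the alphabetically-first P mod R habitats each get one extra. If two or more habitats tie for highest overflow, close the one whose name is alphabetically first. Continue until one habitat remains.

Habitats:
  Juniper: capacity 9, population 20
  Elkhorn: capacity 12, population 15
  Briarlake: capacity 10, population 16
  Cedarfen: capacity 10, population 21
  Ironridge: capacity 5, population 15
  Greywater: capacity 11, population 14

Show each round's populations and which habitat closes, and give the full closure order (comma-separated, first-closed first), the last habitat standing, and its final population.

Closure order: Cedarfen, Juniper, Ironridge, Briarlake, Elkhorn
Last habitat: Greywater with 101 animals

Round 1: Briarlake=16 Cedarfen=21 Elkhorn=15 Greywater=14 Ironridge=15 Juniper=20 → close Cedarfen (overflow 11)
  21÷5 = 4 each, +1 to first 1
Round 2: Briarlake=21 Elkhorn=19 Greywater=18 Ironridge=19 Juniper=24 → close Juniper (overflow 15)
  24÷4 = 6 each, +1 to first 0
Round 3: Briarlake=27 Elkhorn=25 Greywater=24 Ironridge=25 → close Ironridge (overflow 20)
  25÷3 = 8 each, +1 to first 1
Round 4: Briarlake=36 Elkhorn=33 Greywater=32 → close Briarlake (overflow 26)
  36÷2 = 18 each, +1 to first 0
Round 5: Elkhorn=51 Greywater=50 → close Elkhorn (overflow 39)
  51÷1 = 51 each, +1 to first 0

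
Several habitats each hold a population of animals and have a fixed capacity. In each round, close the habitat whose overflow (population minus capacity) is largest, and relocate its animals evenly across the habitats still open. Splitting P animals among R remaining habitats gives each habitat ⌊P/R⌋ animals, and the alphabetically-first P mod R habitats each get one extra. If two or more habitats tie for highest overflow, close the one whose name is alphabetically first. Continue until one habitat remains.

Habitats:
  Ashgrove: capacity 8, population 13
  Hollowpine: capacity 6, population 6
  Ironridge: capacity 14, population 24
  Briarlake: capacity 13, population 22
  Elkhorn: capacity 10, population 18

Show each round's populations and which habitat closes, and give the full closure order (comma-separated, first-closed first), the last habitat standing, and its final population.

Closure order: Ironridge, Briarlake, Elkhorn, Ashgrove
Last habitat: Hollowpine with 83 animals

Round 1: Ashgrove=13 Briarlake=22 Elkhorn=18 Hollowpine=6 Ironridge=24 → close Ironridge (overflow 10)
  24÷4 = 6 each, +1 to first 0
Round 2: Ashgrove=19 Briarlake=28 Elkhorn=24 Hollowpine=12 → close Briarlake (overflow 15)
  28÷3 = 9 each, +1 to first 1
Round 3: Ashgrove=29 Elkhorn=33 Hollowpine=21 → close Elkhorn (overflow 23)
  33÷2 = 16 each, +1 to first 1
Round 4: Ashgrove=46 Hollowpine=37 → close Ashgrove (overflow 38)
  46÷1 = 46 each, +1 to first 0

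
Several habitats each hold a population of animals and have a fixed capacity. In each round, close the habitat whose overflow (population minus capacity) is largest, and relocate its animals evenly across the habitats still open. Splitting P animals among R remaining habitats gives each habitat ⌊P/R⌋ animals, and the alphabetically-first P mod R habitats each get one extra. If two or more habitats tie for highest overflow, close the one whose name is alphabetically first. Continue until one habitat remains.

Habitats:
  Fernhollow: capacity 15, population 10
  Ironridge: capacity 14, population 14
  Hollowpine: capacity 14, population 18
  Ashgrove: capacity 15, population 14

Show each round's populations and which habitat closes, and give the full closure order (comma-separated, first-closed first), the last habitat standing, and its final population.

Closure order: Hollowpine, Ironridge, Ashgrove
Last habitat: Fernhollow with 56 animals

Round 1: Ashgrove=14 Fernhollow=10 Hollowpine=18 Ironridge=14 → close Hollowpine (overflow 4)
  18÷3 = 6 each, +1 to first 0
Round 2: Ashgrove=20 Fernhollow=16 Ironridge=20 → close Ironridge (overflow 6)
  20÷2 = 10 each, +1 to first 0
Round 3: Ashgrove=30 Fernhollow=26 → close Ashgrove (overflow 15)
  30÷1 = 30 each, +1 to first 0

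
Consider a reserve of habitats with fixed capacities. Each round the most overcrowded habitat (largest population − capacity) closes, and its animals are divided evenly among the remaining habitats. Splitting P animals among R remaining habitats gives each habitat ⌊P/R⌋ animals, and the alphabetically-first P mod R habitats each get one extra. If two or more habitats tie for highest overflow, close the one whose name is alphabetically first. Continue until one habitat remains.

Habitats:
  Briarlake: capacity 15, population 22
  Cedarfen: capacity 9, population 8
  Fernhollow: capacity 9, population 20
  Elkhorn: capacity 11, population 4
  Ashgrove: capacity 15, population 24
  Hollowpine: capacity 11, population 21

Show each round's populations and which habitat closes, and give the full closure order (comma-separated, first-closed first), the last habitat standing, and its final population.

Closure order: Fernhollow, Hollowpine, Ashgrove, Briarlake, Cedarfen
Last habitat: Elkhorn with 99 animals

Round 1: Ashgrove=24 Briarlake=22 Cedarfen=8 Elkhorn=4 Fernhollow=20 Hollowpine=21 → close Fernhollow (overflow 11)
  20÷5 = 4 each, +1 to first 0
Round 2: Ashgrove=28 Briarlake=26 Cedarfen=12 Elkhorn=8 Hollowpine=25 → close Hollowpine (overflow 14)
  25÷4 = 6 each, +1 to first 1
Round 3: Ashgrove=35 Briarlake=32 Cedarfen=18 Elkhorn=14 → close Ashgrove (overflow 20)
  35÷3 = 11 each, +1 to first 2
Round 4: Briarlake=44 Cedarfen=30 Elkhorn=25 → close Briarlake (overflow 29)
  44÷2 = 22 each, +1 to first 0
Round 5: Cedarfen=52 Elkhorn=47 → close Cedarfen (overflow 43)
  52÷1 = 52 each, +1 to first 0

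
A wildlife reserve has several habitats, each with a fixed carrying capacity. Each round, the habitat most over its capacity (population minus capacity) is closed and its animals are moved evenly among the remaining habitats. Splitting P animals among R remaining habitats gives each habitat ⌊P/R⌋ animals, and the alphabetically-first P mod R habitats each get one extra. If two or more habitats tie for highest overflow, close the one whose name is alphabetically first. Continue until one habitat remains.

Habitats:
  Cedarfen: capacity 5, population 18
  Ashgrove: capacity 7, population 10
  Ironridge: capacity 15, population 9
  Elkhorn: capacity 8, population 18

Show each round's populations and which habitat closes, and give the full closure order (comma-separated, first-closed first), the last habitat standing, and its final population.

Round 1: Ashgrove=10 Cedarfen=18 Elkhorn=18 Ironridge=9 → close Cedarfen (overflow 13)
  18÷3 = 6 each, +1 to first 0
Round 2: Ashgrove=16 Elkhorn=24 Ironridge=15 → close Elkhorn (overflow 16)
  24÷2 = 12 each, +1 to first 0
Round 3: Ashgrove=28 Ironridge=27 → close Ashgrove (overflow 21)
  28÷1 = 28 each, +1 to first 0

Closure order: Cedarfen, Elkhorn, Ashgrove
Last habitat: Ironridge with 55 animals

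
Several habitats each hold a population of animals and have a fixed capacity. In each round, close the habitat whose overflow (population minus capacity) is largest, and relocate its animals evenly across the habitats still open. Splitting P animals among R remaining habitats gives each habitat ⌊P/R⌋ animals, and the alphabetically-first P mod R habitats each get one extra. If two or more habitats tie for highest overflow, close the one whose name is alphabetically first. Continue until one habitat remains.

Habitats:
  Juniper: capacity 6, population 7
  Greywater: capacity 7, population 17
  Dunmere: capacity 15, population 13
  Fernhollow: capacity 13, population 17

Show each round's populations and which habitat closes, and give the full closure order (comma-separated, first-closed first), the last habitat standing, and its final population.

Round 1: Dunmere=13 Fernhollow=17 Greywater=17 Juniper=7 → close Greywater (overflow 10)
  17÷3 = 5 each, +1 to first 2
Round 2: Dunmere=19 Fernhollow=23 Juniper=12 → close Fernhollow (overflow 10)
  23÷2 = 11 each, +1 to first 1
Round 3: Dunmere=31 Juniper=23 → close Juniper (overflow 17)
  23÷1 = 23 each, +1 to first 0

Closure order: Greywater, Fernhollow, Juniper
Last habitat: Dunmere with 54 animals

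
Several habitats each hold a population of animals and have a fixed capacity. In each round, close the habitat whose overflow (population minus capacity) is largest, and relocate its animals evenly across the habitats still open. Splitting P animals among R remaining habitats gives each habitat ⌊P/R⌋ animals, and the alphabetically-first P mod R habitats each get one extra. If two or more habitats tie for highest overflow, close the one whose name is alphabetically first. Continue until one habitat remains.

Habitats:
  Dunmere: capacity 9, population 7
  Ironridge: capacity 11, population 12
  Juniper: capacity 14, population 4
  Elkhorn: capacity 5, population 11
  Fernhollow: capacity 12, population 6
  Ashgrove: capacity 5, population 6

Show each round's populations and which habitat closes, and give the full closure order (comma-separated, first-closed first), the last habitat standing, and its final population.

Round 1: Ashgrove=6 Dunmere=7 Elkhorn=11 Fernhollow=6 Ironridge=12 Juniper=4 → close Elkhorn (overflow 6)
  11÷5 = 2 each, +1 to first 1
Round 2: Ashgrove=9 Dunmere=9 Fernhollow=8 Ironridge=14 Juniper=6 → close Ashgrove (overflow 4)
  9÷4 = 2 each, +1 to first 1
Round 3: Dunmere=12 Fernhollow=10 Ironridge=16 Juniper=8 → close Ironridge (overflow 5)
  16÷3 = 5 each, +1 to first 1
Round 4: Dunmere=18 Fernhollow=15 Juniper=13 → close Dunmere (overflow 9)
  18÷2 = 9 each, +1 to first 0
Round 5: Fernhollow=24 Juniper=22 → close Fernhollow (overflow 12)
  24÷1 = 24 each, +1 to first 0

Closure order: Elkhorn, Ashgrove, Ironridge, Dunmere, Fernhollow
Last habitat: Juniper with 46 animals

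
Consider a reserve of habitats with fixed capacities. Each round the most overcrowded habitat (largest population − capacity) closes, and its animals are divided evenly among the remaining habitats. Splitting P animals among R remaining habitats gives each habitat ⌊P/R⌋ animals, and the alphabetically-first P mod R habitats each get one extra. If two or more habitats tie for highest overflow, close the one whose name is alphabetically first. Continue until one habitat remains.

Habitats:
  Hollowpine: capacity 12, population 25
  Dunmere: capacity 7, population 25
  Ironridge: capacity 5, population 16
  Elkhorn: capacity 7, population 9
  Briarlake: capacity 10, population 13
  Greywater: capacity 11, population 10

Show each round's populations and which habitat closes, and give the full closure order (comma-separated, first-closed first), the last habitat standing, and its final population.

Round 1: Briarlake=13 Dunmere=25 Elkhorn=9 Greywater=10 Hollowpine=25 Ironridge=16 → close Dunmere (overflow 18)
  25÷5 = 5 each, +1 to first 0
Round 2: Briarlake=18 Elkhorn=14 Greywater=15 Hollowpine=30 Ironridge=21 → close Hollowpine (overflow 18)
  30÷4 = 7 each, +1 to first 2
Round 3: Briarlake=26 Elkhorn=22 Greywater=22 Ironridge=28 → close Ironridge (overflow 23)
  28÷3 = 9 each, +1 to first 1
Round 4: Briarlake=36 Elkhorn=31 Greywater=31 → close Briarlake (overflow 26)
  36÷2 = 18 each, +1 to first 0
Round 5: Elkhorn=49 Greywater=49 → close Elkhorn (overflow 42)
  49÷1 = 49 each, +1 to first 0

Closure order: Dunmere, Hollowpine, Ironridge, Briarlake, Elkhorn
Last habitat: Greywater with 98 animals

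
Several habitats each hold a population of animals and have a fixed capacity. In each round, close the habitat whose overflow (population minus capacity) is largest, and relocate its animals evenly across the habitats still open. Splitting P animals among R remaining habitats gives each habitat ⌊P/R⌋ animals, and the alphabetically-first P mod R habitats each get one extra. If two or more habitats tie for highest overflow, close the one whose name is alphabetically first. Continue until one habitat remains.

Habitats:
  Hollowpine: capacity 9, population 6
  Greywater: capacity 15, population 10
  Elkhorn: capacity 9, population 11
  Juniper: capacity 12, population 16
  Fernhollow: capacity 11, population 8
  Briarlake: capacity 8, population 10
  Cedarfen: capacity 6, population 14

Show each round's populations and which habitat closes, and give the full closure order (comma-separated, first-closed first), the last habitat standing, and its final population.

Round 1: Briarlake=10 Cedarfen=14 Elkhorn=11 Fernhollow=8 Greywater=10 Hollowpine=6 Juniper=16 → close Cedarfen (overflow 8)
  14÷6 = 2 each, +1 to first 2
Round 2: Briarlake=13 Elkhorn=14 Fernhollow=10 Greywater=12 Hollowpine=8 Juniper=18 → close Juniper (overflow 6)
  18÷5 = 3 each, +1 to first 3
Round 3: Briarlake=17 Elkhorn=18 Fernhollow=14 Greywater=15 Hollowpine=11 → close Briarlake (overflow 9)
  17÷4 = 4 each, +1 to first 1
Round 4: Elkhorn=23 Fernhollow=18 Greywater=19 Hollowpine=15 → close Elkhorn (overflow 14)
  23÷3 = 7 each, +1 to first 2
Round 5: Fernhollow=26 Greywater=27 Hollowpine=22 → close Fernhollow (overflow 15)
  26÷2 = 13 each, +1 to first 0
Round 6: Greywater=40 Hollowpine=35 → close Hollowpine (overflow 26)
  35÷1 = 35 each, +1 to first 0

Closure order: Cedarfen, Juniper, Briarlake, Elkhorn, Fernhollow, Hollowpine
Last habitat: Greywater with 75 animals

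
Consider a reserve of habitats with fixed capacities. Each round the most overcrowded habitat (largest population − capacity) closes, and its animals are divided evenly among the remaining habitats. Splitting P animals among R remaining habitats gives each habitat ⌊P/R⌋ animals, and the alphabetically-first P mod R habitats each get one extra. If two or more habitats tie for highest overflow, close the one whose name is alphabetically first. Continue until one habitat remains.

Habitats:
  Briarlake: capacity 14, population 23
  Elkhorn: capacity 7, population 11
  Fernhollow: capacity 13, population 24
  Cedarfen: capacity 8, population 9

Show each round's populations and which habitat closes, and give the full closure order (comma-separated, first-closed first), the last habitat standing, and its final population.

Round 1: Briarlake=23 Cedarfen=9 Elkhorn=11 Fernhollow=24 → close Fernhollow (overflow 11)
  24÷3 = 8 each, +1 to first 0
Round 2: Briarlake=31 Cedarfen=17 Elkhorn=19 → close Briarlake (overflow 17)
  31÷2 = 15 each, +1 to first 1
Round 3: Cedarfen=33 Elkhorn=34 → close Elkhorn (overflow 27)
  34÷1 = 34 each, +1 to first 0

Closure order: Fernhollow, Briarlake, Elkhorn
Last habitat: Cedarfen with 67 animals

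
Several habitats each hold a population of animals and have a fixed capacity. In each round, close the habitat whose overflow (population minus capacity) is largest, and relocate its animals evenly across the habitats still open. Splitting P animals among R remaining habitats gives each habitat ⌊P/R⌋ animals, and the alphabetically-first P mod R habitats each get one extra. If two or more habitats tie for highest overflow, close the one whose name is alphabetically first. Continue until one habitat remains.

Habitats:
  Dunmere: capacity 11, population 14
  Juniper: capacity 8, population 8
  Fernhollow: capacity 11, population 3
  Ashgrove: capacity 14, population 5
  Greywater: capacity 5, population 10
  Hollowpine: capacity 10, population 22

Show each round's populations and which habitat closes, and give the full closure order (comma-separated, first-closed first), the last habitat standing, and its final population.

Round 1: Ashgrove=5 Dunmere=14 Fernhollow=3 Greywater=10 Hollowpine=22 Juniper=8 → close Hollowpine (overflow 12)
  22÷5 = 4 each, +1 to first 2
Round 2: Ashgrove=10 Dunmere=19 Fernhollow=7 Greywater=14 Juniper=12 → close Greywater (overflow 9)
  14÷4 = 3 each, +1 to first 2
Round 3: Ashgrove=14 Dunmere=23 Fernhollow=10 Juniper=15 → close Dunmere (overflow 12)
  23÷3 = 7 each, +1 to first 2
Round 4: Ashgrove=22 Fernhollow=18 Juniper=22 → close Juniper (overflow 14)
  22÷2 = 11 each, +1 to first 0
Round 5: Ashgrove=33 Fernhollow=29 → close Ashgrove (overflow 19)
  33÷1 = 33 each, +1 to first 0

Closure order: Hollowpine, Greywater, Dunmere, Juniper, Ashgrove
Last habitat: Fernhollow with 62 animals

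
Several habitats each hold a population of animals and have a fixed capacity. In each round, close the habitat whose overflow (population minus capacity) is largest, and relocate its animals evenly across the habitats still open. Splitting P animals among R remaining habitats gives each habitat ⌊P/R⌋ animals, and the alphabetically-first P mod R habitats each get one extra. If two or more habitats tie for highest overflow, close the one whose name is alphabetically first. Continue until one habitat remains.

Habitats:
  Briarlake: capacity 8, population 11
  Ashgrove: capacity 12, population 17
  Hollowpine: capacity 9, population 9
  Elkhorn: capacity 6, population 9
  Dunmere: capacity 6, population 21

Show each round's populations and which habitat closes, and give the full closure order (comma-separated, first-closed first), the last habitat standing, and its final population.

Closure order: Dunmere, Ashgrove, Briarlake, Elkhorn
Last habitat: Hollowpine with 67 animals

Round 1: Ashgrove=17 Briarlake=11 Dunmere=21 Elkhorn=9 Hollowpine=9 → close Dunmere (overflow 15)
  21÷4 = 5 each, +1 to first 1
Round 2: Ashgrove=23 Briarlake=16 Elkhorn=14 Hollowpine=14 → close Ashgrove (overflow 11)
  23÷3 = 7 each, +1 to first 2
Round 3: Briarlake=24 Elkhorn=22 Hollowpine=21 → close Briarlake (overflow 16)
  24÷2 = 12 each, +1 to first 0
Round 4: Elkhorn=34 Hollowpine=33 → close Elkhorn (overflow 28)
  34÷1 = 34 each, +1 to first 0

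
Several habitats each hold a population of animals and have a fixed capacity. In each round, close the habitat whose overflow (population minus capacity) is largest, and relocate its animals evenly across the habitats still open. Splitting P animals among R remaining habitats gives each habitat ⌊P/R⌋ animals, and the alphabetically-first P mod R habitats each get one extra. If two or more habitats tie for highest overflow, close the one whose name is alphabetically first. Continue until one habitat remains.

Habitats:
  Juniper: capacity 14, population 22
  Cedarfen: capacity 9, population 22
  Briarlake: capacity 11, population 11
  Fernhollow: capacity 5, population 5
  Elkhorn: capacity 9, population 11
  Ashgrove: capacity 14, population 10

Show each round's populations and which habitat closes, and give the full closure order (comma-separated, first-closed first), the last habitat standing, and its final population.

Closure order: Cedarfen, Juniper, Briarlake, Elkhorn, Ashgrove
Last habitat: Fernhollow with 81 animals

Round 1: Ashgrove=10 Briarlake=11 Cedarfen=22 Elkhorn=11 Fernhollow=5 Juniper=22 → close Cedarfen (overflow 13)
  22÷5 = 4 each, +1 to first 2
Round 2: Ashgrove=15 Briarlake=16 Elkhorn=15 Fernhollow=9 Juniper=26 → close Juniper (overflow 12)
  26÷4 = 6 each, +1 to first 2
Round 3: Ashgrove=22 Briarlake=23 Elkhorn=21 Fernhollow=15 → close Briarlake (overflow 12)
  23÷3 = 7 each, +1 to first 2
Round 4: Ashgrove=30 Elkhorn=29 Fernhollow=22 → close Elkhorn (overflow 20)
  29÷2 = 14 each, +1 to first 1
Round 5: Ashgrove=45 Fernhollow=36 → close Ashgrove (overflow 31)
  45÷1 = 45 each, +1 to first 0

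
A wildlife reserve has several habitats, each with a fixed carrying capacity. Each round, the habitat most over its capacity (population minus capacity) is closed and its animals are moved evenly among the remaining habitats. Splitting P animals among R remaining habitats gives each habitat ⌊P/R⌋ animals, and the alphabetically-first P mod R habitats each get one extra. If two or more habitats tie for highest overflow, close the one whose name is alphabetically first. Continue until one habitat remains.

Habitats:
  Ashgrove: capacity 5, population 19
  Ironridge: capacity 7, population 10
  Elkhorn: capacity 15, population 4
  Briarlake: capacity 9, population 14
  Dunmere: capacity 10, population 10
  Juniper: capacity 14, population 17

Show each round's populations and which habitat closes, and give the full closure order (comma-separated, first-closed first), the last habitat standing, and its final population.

Round 1: Ashgrove=19 Briarlake=14 Dunmere=10 Elkhorn=4 Ironridge=10 Juniper=17 → close Ashgrove (overflow 14)
  19÷5 = 3 each, +1 to first 4
Round 2: Briarlake=18 Dunmere=14 Elkhorn=8 Ironridge=14 Juniper=20 → close Briarlake (overflow 9)
  18÷4 = 4 each, +1 to first 2
Round 3: Dunmere=19 Elkhorn=13 Ironridge=18 Juniper=24 → close Ironridge (overflow 11)
  18÷3 = 6 each, +1 to first 0
Round 4: Dunmere=25 Elkhorn=19 Juniper=30 → close Juniper (overflow 16)
  30÷2 = 15 each, +1 to first 0
Round 5: Dunmere=40 Elkhorn=34 → close Dunmere (overflow 30)
  40÷1 = 40 each, +1 to first 0

Closure order: Ashgrove, Briarlake, Ironridge, Juniper, Dunmere
Last habitat: Elkhorn with 74 animals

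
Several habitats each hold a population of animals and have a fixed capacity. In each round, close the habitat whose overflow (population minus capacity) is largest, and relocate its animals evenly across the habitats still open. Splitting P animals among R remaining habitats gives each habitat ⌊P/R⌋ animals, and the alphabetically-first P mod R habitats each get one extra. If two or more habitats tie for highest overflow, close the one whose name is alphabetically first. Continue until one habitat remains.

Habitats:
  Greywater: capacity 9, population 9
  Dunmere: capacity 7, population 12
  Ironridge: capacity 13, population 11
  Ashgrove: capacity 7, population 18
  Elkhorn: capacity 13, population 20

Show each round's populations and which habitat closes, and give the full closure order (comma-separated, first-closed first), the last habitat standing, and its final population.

Round 1: Ashgrove=18 Dunmere=12 Elkhorn=20 Greywater=9 Ironridge=11 → close Ashgrove (overflow 11)
  18÷4 = 4 each, +1 to first 2
Round 2: Dunmere=17 Elkhorn=25 Greywater=13 Ironridge=15 → close Elkhorn (overflow 12)
  25÷3 = 8 each, +1 to first 1
Round 3: Dunmere=26 Greywater=21 Ironridge=23 → close Dunmere (overflow 19)
  26÷2 = 13 each, +1 to first 0
Round 4: Greywater=34 Ironridge=36 → close Greywater (overflow 25)
  34÷1 = 34 each, +1 to first 0

Closure order: Ashgrove, Elkhorn, Dunmere, Greywater
Last habitat: Ironridge with 70 animals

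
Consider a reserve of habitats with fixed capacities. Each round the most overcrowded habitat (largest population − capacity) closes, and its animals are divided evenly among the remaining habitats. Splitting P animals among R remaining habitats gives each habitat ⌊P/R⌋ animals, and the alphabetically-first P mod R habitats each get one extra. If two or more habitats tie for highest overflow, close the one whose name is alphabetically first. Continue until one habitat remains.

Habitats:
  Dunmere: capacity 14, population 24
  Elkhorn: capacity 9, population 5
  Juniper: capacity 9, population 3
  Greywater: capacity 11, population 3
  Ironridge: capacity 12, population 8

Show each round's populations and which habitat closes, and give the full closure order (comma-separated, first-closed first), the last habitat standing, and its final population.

Closure order: Dunmere, Elkhorn, Ironridge, Juniper
Last habitat: Greywater with 43 animals

Round 1: Dunmere=24 Elkhorn=5 Greywater=3 Ironridge=8 Juniper=3 → close Dunmere (overflow 10)
  24÷4 = 6 each, +1 to first 0
Round 2: Elkhorn=11 Greywater=9 Ironridge=14 Juniper=9 → close Elkhorn (overflow 2)
  11÷3 = 3 each, +1 to first 2
Round 3: Greywater=13 Ironridge=18 Juniper=12 → close Ironridge (overflow 6)
  18÷2 = 9 each, +1 to first 0
Round 4: Greywater=22 Juniper=21 → close Juniper (overflow 12)
  21÷1 = 21 each, +1 to first 0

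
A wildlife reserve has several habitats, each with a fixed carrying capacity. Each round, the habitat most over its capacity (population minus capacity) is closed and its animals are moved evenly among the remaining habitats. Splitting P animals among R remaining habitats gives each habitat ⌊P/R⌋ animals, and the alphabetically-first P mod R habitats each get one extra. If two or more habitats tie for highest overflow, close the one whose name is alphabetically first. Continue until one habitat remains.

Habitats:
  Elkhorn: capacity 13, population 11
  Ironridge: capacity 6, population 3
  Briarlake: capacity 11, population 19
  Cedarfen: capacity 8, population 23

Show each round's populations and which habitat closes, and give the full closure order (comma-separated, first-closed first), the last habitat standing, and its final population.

Round 1: Briarlake=19 Cedarfen=23 Elkhorn=11 Ironridge=3 → close Cedarfen (overflow 15)
  23÷3 = 7 each, +1 to first 2
Round 2: Briarlake=27 Elkhorn=19 Ironridge=10 → close Briarlake (overflow 16)
  27÷2 = 13 each, +1 to first 1
Round 3: Elkhorn=33 Ironridge=23 → close Elkhorn (overflow 20)
  33÷1 = 33 each, +1 to first 0

Closure order: Cedarfen, Briarlake, Elkhorn
Last habitat: Ironridge with 56 animals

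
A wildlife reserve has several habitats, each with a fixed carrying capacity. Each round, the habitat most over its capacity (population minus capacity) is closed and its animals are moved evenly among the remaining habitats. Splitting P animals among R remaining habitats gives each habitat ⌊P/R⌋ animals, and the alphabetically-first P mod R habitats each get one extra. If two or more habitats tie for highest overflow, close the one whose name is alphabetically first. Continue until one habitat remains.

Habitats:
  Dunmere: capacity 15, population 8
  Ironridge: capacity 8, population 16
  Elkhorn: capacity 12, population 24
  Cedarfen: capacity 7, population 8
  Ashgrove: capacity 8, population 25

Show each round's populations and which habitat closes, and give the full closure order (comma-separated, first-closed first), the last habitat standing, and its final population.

Round 1: Ashgrove=25 Cedarfen=8 Dunmere=8 Elkhorn=24 Ironridge=16 → close Ashgrove (overflow 17)
  25÷4 = 6 each, +1 to first 1
Round 2: Cedarfen=15 Dunmere=14 Elkhorn=30 Ironridge=22 → close Elkhorn (overflow 18)
  30÷3 = 10 each, +1 to first 0
Round 3: Cedarfen=25 Dunmere=24 Ironridge=32 → close Ironridge (overflow 24)
  32÷2 = 16 each, +1 to first 0
Round 4: Cedarfen=41 Dunmere=40 → close Cedarfen (overflow 34)
  41÷1 = 41 each, +1 to first 0

Closure order: Ashgrove, Elkhorn, Ironridge, Cedarfen
Last habitat: Dunmere with 81 animals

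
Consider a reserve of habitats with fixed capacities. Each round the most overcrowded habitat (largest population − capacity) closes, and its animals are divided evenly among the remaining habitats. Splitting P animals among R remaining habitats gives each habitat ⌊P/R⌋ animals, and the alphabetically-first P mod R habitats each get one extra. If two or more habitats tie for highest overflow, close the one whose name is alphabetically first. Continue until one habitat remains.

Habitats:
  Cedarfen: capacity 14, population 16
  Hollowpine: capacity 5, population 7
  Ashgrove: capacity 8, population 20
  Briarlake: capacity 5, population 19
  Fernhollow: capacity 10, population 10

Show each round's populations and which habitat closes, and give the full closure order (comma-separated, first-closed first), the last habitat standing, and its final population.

Round 1: Ashgrove=20 Briarlake=19 Cedarfen=16 Fernhollow=10 Hollowpine=7 → close Briarlake (overflow 14)
  19÷4 = 4 each, +1 to first 3
Round 2: Ashgrove=25 Cedarfen=21 Fernhollow=15 Hollowpine=11 → close Ashgrove (overflow 17)
  25÷3 = 8 each, +1 to first 1
Round 3: Cedarfen=30 Fernhollow=23 Hollowpine=19 → close Cedarfen (overflow 16)
  30÷2 = 15 each, +1 to first 0
Round 4: Fernhollow=38 Hollowpine=34 → close Hollowpine (overflow 29)
  34÷1 = 34 each, +1 to first 0

Closure order: Briarlake, Ashgrove, Cedarfen, Hollowpine
Last habitat: Fernhollow with 72 animals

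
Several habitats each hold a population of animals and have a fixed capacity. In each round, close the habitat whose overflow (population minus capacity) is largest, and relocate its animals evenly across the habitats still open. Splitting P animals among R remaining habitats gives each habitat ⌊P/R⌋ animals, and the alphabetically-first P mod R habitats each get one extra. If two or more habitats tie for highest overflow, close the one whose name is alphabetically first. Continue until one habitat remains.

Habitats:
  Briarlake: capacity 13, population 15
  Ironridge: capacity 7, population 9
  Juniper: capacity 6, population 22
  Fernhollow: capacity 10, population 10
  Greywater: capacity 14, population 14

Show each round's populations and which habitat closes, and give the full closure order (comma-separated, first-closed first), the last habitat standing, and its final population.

Round 1: Briarlake=15 Fernhollow=10 Greywater=14 Ironridge=9 Juniper=22 → close Juniper (overflow 16)
  22÷4 = 5 each, +1 to first 2
Round 2: Briarlake=21 Fernhollow=16 Greywater=19 Ironridge=14 → close Briarlake (overflow 8)
  21÷3 = 7 each, +1 to first 0
Round 3: Fernhollow=23 Greywater=26 Ironridge=21 → close Ironridge (overflow 14)
  21÷2 = 10 each, +1 to first 1
Round 4: Fernhollow=34 Greywater=36 → close Fernhollow (overflow 24)
  34÷1 = 34 each, +1 to first 0

Closure order: Juniper, Briarlake, Ironridge, Fernhollow
Last habitat: Greywater with 70 animals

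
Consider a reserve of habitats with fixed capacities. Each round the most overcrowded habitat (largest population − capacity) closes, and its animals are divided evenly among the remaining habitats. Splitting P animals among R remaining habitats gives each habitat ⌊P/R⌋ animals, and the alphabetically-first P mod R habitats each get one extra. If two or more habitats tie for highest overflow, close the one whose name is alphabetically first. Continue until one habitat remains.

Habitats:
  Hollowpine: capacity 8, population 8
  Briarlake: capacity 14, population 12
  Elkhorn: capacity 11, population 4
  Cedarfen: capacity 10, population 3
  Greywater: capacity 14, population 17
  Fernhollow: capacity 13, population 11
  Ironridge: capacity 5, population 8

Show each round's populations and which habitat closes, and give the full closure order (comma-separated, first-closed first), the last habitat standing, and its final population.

Closure order: Greywater, Ironridge, Hollowpine, Briarlake, Fernhollow, Cedarfen
Last habitat: Elkhorn with 63 animals

Round 1: Briarlake=12 Cedarfen=3 Elkhorn=4 Fernhollow=11 Greywater=17 Hollowpine=8 Ironridge=8 → close Greywater (overflow 3)
  17÷6 = 2 each, +1 to first 5
Round 2: Briarlake=15 Cedarfen=6 Elkhorn=7 Fernhollow=14 Hollowpine=11 Ironridge=10 → close Ironridge (overflow 5)
  10÷5 = 2 each, +1 to first 0
Round 3: Briarlake=17 Cedarfen=8 Elkhorn=9 Fernhollow=16 Hollowpine=13 → close Hollowpine (overflow 5)
  13÷4 = 3 each, +1 to first 1
Round 4: Briarlake=21 Cedarfen=11 Elkhorn=12 Fernhollow=19 → close Briarlake (overflow 7)
  21÷3 = 7 each, +1 to first 0
Round 5: Cedarfen=18 Elkhorn=19 Fernhollow=26 → close Fernhollow (overflow 13)
  26÷2 = 13 each, +1 to first 0
Round 6: Cedarfen=31 Elkhorn=32 → close Cedarfen (overflow 21)
  31÷1 = 31 each, +1 to first 0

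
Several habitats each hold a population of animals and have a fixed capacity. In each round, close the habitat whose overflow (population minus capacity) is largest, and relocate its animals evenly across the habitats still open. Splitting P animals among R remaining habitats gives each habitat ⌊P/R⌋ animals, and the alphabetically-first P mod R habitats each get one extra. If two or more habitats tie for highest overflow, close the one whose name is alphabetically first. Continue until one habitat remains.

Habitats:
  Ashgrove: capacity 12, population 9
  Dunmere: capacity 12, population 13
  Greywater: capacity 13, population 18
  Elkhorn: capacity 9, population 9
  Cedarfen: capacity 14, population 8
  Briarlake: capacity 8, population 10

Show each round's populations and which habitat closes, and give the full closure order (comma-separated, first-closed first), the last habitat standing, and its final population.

Round 1: Ashgrove=9 Briarlake=10 Cedarfen=8 Dunmere=13 Elkhorn=9 Greywater=18 → close Greywater (overflow 5)
  18÷5 = 3 each, +1 to first 3
Round 2: Ashgrove=13 Briarlake=14 Cedarfen=12 Dunmere=16 Elkhorn=12 → close Briarlake (overflow 6)
  14÷4 = 3 each, +1 to first 2
Round 3: Ashgrove=17 Cedarfen=16 Dunmere=19 Elkhorn=15 → close Dunmere (overflow 7)
  19÷3 = 6 each, +1 to first 1
Round 4: Ashgrove=24 Cedarfen=22 Elkhorn=21 → close Ashgrove (overflow 12)
  24÷2 = 12 each, +1 to first 0
Round 5: Cedarfen=34 Elkhorn=33 → close Elkhorn (overflow 24)
  33÷1 = 33 each, +1 to first 0

Closure order: Greywater, Briarlake, Dunmere, Ashgrove, Elkhorn
Last habitat: Cedarfen with 67 animals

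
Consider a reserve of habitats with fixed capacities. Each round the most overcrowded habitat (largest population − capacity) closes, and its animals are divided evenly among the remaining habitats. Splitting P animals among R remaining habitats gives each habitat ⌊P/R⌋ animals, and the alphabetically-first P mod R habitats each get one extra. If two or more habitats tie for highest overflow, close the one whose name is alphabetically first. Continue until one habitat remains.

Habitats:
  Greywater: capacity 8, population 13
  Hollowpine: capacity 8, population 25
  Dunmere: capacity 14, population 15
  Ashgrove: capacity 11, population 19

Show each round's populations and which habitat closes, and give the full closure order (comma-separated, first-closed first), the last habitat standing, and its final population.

Closure order: Hollowpine, Ashgrove, Greywater
Last habitat: Dunmere with 72 animals

Round 1: Ashgrove=19 Dunmere=15 Greywater=13 Hollowpine=25 → close Hollowpine (overflow 17)
  25÷3 = 8 each, +1 to first 1
Round 2: Ashgrove=28 Dunmere=23 Greywater=21 → close Ashgrove (overflow 17)
  28÷2 = 14 each, +1 to first 0
Round 3: Dunmere=37 Greywater=35 → close Greywater (overflow 27)
  35÷1 = 35 each, +1 to first 0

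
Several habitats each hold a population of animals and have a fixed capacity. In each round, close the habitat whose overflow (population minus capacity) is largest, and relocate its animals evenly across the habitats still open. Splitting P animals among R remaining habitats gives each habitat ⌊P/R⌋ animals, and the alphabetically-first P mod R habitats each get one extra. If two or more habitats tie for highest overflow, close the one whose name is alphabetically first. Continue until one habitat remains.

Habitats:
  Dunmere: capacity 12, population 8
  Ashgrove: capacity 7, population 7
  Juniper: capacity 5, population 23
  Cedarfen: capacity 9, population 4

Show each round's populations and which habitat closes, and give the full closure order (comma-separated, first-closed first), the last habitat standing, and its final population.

Round 1: Ashgrove=7 Cedarfen=4 Dunmere=8 Juniper=23 → close Juniper (overflow 18)
  23÷3 = 7 each, +1 to first 2
Round 2: Ashgrove=15 Cedarfen=12 Dunmere=15 → close Ashgrove (overflow 8)
  15÷2 = 7 each, +1 to first 1
Round 3: Cedarfen=20 Dunmere=22 → close Cedarfen (overflow 11)
  20÷1 = 20 each, +1 to first 0

Closure order: Juniper, Ashgrove, Cedarfen
Last habitat: Dunmere with 42 animals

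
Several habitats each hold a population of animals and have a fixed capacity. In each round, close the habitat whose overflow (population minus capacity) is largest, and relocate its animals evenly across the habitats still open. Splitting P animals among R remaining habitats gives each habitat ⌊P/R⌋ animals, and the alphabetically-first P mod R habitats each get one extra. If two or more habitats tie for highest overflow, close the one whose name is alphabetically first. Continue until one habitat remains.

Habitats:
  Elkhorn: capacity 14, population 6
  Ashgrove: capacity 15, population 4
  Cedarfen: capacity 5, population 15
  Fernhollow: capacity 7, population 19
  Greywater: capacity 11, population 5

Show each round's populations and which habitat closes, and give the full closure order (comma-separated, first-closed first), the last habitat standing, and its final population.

Round 1: Ashgrove=4 Cedarfen=15 Elkhorn=6 Fernhollow=19 Greywater=5 → close Fernhollow (overflow 12)
  19÷4 = 4 each, +1 to first 3
Round 2: Ashgrove=9 Cedarfen=20 Elkhorn=11 Greywater=9 → close Cedarfen (overflow 15)
  20÷3 = 6 each, +1 to first 2
Round 3: Ashgrove=16 Elkhorn=18 Greywater=15 → close Elkhorn (overflow 4)
  18÷2 = 9 each, +1 to first 0
Round 4: Ashgrove=25 Greywater=24 → close Greywater (overflow 13)
  24÷1 = 24 each, +1 to first 0

Closure order: Fernhollow, Cedarfen, Elkhorn, Greywater
Last habitat: Ashgrove with 49 animals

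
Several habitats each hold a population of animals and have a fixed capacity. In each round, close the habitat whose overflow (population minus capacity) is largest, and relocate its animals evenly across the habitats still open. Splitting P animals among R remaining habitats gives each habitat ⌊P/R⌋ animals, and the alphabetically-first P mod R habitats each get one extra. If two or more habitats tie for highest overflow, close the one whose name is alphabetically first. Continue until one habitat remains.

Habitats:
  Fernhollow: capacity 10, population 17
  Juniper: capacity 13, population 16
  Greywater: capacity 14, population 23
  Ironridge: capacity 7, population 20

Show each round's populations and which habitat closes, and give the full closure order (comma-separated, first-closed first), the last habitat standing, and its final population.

Closure order: Ironridge, Greywater, Fernhollow
Last habitat: Juniper with 76 animals

Round 1: Fernhollow=17 Greywater=23 Ironridge=20 Juniper=16 → close Ironridge (overflow 13)
  20÷3 = 6 each, +1 to first 2
Round 2: Fernhollow=24 Greywater=30 Juniper=22 → close Greywater (overflow 16)
  30÷2 = 15 each, +1 to first 0
Round 3: Fernhollow=39 Juniper=37 → close Fernhollow (overflow 29)
  39÷1 = 39 each, +1 to first 0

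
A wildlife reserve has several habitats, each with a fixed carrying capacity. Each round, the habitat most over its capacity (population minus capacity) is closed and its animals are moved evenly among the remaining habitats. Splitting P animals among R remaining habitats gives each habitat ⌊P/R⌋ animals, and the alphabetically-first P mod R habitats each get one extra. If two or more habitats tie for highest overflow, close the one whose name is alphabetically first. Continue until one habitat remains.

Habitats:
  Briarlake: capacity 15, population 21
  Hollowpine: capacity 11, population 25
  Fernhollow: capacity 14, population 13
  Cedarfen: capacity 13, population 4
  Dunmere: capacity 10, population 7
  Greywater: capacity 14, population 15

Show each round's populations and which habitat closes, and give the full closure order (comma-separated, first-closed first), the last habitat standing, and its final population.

Round 1: Briarlake=21 Cedarfen=4 Dunmere=7 Fernhollow=13 Greywater=15 Hollowpine=25 → close Hollowpine (overflow 14)
  25÷5 = 5 each, +1 to first 0
Round 2: Briarlake=26 Cedarfen=9 Dunmere=12 Fernhollow=18 Greywater=20 → close Briarlake (overflow 11)
  26÷4 = 6 each, +1 to first 2
Round 3: Cedarfen=16 Dunmere=19 Fernhollow=24 Greywater=26 → close Greywater (overflow 12)
  26÷3 = 8 each, +1 to first 2
Round 4: Cedarfen=25 Dunmere=28 Fernhollow=32 → close Dunmere (overflow 18)
  28÷2 = 14 each, +1 to first 0
Round 5: Cedarfen=39 Fernhollow=46 → close Fernhollow (overflow 32)
  46÷1 = 46 each, +1 to first 0

Closure order: Hollowpine, Briarlake, Greywater, Dunmere, Fernhollow
Last habitat: Cedarfen with 85 animals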